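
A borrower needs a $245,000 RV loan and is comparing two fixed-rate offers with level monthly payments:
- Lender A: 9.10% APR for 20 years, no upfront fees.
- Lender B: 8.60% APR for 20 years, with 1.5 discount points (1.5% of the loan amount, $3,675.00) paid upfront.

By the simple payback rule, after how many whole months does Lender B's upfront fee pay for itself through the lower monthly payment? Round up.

Lender A: monthly rate = 9.1%/12 = 0.0075833; payment = 245,000 × 0.0075833 / (1 − (1+0.0075833)^−240) = $2,220.11.
Lender B: at 8.60% the monthly rate is 0.0071667, so the payment is 245,000 × 0.0071667 / (1 − 1.0071667^−240) = $2,141.70.
Monthly savings = $2,220.11 − $2,141.70 = $78.41.
Break-even = $3,675.00 / $78.41 = 46.87 → 47 months.

47 months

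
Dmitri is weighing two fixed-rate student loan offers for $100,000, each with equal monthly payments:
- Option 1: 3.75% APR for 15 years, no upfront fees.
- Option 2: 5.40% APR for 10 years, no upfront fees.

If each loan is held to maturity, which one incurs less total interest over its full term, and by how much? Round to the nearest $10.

Option 1: monthly rate = 3.75%/12 = 0.0031250; payment = 100,000 × 0.0031250 / (1 − (1+0.0031250)^−180) = $727.22.
Total interest on Option 1 = 180 × $727.22 − $100,000 = $30,899.60.
Option 2: monthly rate = 5.4%/12 = 0.0045000; payment = 100,000 × 0.0045000 / (1 − (1+0.0045000)^−120) = $1,080.31.
Total interest on Option 2 = 120 × $1,080.31 − $100,000 = $29,637.20.
Option 2 is lower by $1,262.40.

Option 2 by $1,260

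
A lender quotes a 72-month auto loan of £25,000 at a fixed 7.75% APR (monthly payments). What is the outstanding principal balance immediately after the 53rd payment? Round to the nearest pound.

£7,760

With monthly rate i = 7.75%/12 = 0.0064583, the balance after k of n payments is P · [(1+i)^n − (1+i)^k] / [(1+i)^n − 1].
(1+0.0064583)^72 = 1.58963570 and (1+0.0064583)^53 = 1.40662200, so the balance is 25,000 × (1.58963570 − 1.40662200) / (1.58963570 − 1) = £7,759.61.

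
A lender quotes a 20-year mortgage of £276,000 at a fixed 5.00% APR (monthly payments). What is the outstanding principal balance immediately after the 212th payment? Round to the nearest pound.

With monthly rate i = 5%/12 = 0.0041667, the balance after k of n payments is P · [(1+i)^n − (1+i)^k] / [(1+i)^n − 1].
(1+0.0041667)^240 = 2.71264029 and (1+0.0041667)^212 = 2.41451431, so the balance is 276,000 × (2.71264029 − 2.41451431) / (2.71264029 − 1) = £48,044.40.

£48,044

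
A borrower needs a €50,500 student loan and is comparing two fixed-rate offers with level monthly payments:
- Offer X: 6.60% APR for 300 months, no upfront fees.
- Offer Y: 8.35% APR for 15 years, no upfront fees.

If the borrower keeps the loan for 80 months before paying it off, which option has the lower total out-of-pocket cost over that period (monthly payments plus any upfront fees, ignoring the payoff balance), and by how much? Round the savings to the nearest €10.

Offer X: at 6.60% the monthly rate is 0.0055000, so the payment is 50,500 × 0.0055000 / (1 − 1.0055000^−300) = €344.14.
Offer Y: monthly rate = 8.35%/12 = 0.0069583; payment = 50,500 × 0.0069583 / (1 − (1+0.0069583)^−180) = €492.86.
Over 80 months: Offer X costs 80 × €344.14 = €27,531.20; Offer Y costs 80 × €492.86 = €39,428.80.
Offer X is cheaper by €39,428.80 − €27,531.20 = €11,897.60.

Offer X by €11,900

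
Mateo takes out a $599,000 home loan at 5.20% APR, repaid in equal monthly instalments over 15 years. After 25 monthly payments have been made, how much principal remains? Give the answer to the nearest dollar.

$540,942

With monthly rate i = 5.2%/12 = 0.0043333, the balance after k of n payments is P · [(1+i)^n − (1+i)^k] / [(1+i)^n − 1].
(1+0.0043333)^180 = 2.17779929 and (1+0.0043333)^25 = 1.11415836, so the balance is 599,000 × (2.17779929 − 1.11415836) / (2.17779929 − 1) = $540,941.84.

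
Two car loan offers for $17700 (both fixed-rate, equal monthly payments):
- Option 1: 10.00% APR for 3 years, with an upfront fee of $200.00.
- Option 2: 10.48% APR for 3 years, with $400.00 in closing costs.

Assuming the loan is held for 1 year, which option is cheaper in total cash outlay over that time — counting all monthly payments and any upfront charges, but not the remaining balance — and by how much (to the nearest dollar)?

Option 1 by $248

Option 1: monthly rate = 10%/12 = 0.0083333; payment = 17,700 × 0.0083333 / (1 − (1+0.0083333)^−36) = $571.13.
Option 2: monthly rate = 10.48%/12 = 0.0087333; payment = 17,700 × 0.0087333 / (1 − (1+0.0087333)^−36) = $575.13.
Over 12 months: Option 1 costs 12 × $571.13 + $200.00 = $7,053.56; Option 2 costs 12 × $575.13 + $400.00 = $7,301.56.
Option 1 is cheaper by $7,301.56 − $7,053.56 = $248.00.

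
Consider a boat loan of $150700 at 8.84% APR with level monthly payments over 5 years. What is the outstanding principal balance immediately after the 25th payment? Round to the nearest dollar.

With monthly rate i = 8.84%/12 = 0.0073667, the balance after k of n payments is P · [(1+i)^n − (1+i)^k] / [(1+i)^n − 1].
(1+0.0073667)^60 = 1.55329723 and (1+0.0073667)^25 = 1.20140491, so the balance is 150,700 × (1.55329723 − 1.20140491) / (1.55329723 − 1) = $95,843.91.

$95,844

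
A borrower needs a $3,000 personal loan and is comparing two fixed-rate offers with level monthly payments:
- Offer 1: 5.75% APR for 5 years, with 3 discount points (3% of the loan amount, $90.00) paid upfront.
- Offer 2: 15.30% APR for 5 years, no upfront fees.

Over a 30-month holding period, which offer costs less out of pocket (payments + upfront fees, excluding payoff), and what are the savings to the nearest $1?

Offer 1: at 5.75% the monthly rate is 0.0047917, so the payment is 3,000 × 0.0047917 / (1 − 1.0047917^−60) = $57.65.
Offer 2: monthly rate = 15.3%/12 = 0.0127500; payment = 3,000 × 0.0127500 / (1 − (1+0.0127500)^−60) = $71.84.
Over 30 months: Offer 1 costs 30 × $57.65 + $90.00 = $1,819.50; Offer 2 costs 30 × $71.84 = $2,155.20.
Offer 1 is cheaper by $2,155.20 − $1,819.50 = $335.70.

Offer 1 by $336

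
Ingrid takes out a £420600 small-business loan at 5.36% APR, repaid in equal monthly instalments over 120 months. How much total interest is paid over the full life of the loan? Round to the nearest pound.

£123,659

Monthly rate = 5.36%/12 = 0.0044667; payment = 420,600 × 0.0044667 / (1 − (1+0.0044667)^−120) = £4,535.49.
Total paid = 120 × £4,535.49 = £544,258.80; interest = £544,258.80 − £420,600 = £123,658.80.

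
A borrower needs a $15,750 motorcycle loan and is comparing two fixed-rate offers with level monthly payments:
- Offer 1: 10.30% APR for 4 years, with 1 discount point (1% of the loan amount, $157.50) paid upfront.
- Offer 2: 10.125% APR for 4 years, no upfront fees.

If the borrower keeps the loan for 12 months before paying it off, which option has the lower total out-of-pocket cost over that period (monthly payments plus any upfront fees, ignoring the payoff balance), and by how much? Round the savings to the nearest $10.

Offer 2 by $170

Offer 1: monthly rate = 10.3%/12 = 0.0085833; payment = 15,750 × 0.0085833 / (1 − (1+0.0085833)^−48) = $401.73.
Offer 2: monthly rate = 10.125%/12 = 0.0084375; payment = 15,750 × 0.0084375 / (1 − (1+0.0084375)^−48) = $400.41.
Over 12 months: Offer 1 costs 12 × $401.73 + $157.50 = $4,978.26; Offer 2 costs 12 × $400.41 = $4,804.92.
Offer 2 is cheaper by $4,978.26 − $4,804.92 = $173.34.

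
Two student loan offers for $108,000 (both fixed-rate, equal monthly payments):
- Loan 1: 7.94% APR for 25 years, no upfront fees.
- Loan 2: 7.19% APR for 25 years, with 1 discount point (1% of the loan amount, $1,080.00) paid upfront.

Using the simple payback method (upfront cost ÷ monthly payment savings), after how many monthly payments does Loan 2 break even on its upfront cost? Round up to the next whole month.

Loan 1: at 7.94% the monthly rate is 0.0066167, so the payment is 108,000 × 0.0066167 / (1 − 1.0066167^−300) = $829.27.
Loan 2: monthly rate = 7.19%/12 = 0.0059917; payment = 108,000 × 0.0059917 / (1 − (1+0.0059917)^−300) = $776.46.
Monthly savings = $829.27 − $776.46 = $52.81.
Break-even = $1,080.00 / $52.81 = 20.45 → 21 months.

21 months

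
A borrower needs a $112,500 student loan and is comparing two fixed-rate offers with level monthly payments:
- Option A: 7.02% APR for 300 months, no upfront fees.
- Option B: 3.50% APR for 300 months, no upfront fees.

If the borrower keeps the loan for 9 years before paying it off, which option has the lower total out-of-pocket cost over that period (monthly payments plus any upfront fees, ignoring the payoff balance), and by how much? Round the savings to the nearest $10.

Option A: monthly rate = 7.02%/12 = 0.0058500; payment = 112,500 × 0.0058500 / (1 − (1+0.0058500)^−300) = $796.56.
Option B: monthly rate = 3.5%/12 = 0.0029167; payment = 112,500 × 0.0029167 / (1 − (1+0.0029167)^−300) = $563.20.
Over 108 months: Option A costs 108 × $796.56 = $86,028.48; Option B costs 108 × $563.20 = $60,825.60.
Option B is cheaper by $86,028.48 − $60,825.60 = $25,202.88.

Option B by $25,200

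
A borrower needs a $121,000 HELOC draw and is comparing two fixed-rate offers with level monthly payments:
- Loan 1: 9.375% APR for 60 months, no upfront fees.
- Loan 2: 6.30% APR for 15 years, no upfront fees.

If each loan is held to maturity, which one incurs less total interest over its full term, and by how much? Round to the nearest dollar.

Loan 1 by $35,310

Loan 1: monthly rate = 9.375%/12 = 0.0078125; payment = 121,000 × 0.0078125 / (1 − (1+0.0078125)^−60) = $2,533.84.
Total interest on Loan 1 = 60 × $2,533.84 − $121,000 = $31,030.40.
Loan 2: at 6.30% the monthly rate is 0.0052500, so the payment is 121,000 × 0.0052500 / (1 − 1.0052500^−180) = $1,040.78.
Total interest on Loan 2 = 180 × $1,040.78 − $121,000 = $66,340.40.
Loan 1 is lower by $35,310.00.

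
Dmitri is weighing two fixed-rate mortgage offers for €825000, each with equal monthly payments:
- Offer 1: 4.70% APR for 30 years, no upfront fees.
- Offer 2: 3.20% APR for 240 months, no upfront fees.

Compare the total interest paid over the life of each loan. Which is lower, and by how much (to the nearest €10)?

Offer 2 by €422,320

Offer 1: monthly rate = 4.7%/12 = 0.0039167; payment = 825,000 × 0.0039167 / (1 − (1+0.0039167)^−360) = €4,278.76.
Total interest on Offer 1 = 360 × €4,278.76 − €825,000 = €715,353.60.
Offer 2: monthly rate = 3.2%/12 = 0.0026667; payment = 825,000 × 0.0026667 / (1 − (1+0.0026667)^−240) = €4,658.47.
Total interest on Offer 2 = 240 × €4,658.47 − €825,000 = €293,032.80.
Offer 2 is lower by €422,320.80.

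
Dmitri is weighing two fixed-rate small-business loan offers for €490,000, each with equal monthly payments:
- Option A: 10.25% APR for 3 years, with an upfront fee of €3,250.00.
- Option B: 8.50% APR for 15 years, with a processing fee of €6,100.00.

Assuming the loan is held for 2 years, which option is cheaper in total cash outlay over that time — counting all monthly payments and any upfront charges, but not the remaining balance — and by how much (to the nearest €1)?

Option A: monthly rate = 10.25%/12 = 0.0085417; payment = 490,000 × 0.0085417 / (1 − (1+0.0085417)^−36) = €15,868.50.
Option B: monthly rate = 8.5%/12 = 0.0070833; payment = 490,000 × 0.0070833 / (1 − (1+0.0070833)^−180) = €4,825.22.
Over 24 months: Option A costs 24 × €15,868.50 + €3,250.00 = €384,094.00; Option B costs 24 × €4,825.22 + €6,100.00 = €121,905.28.
Option B is cheaper by €384,094.00 − €121,905.28 = €262,188.72.

Option B by €262,189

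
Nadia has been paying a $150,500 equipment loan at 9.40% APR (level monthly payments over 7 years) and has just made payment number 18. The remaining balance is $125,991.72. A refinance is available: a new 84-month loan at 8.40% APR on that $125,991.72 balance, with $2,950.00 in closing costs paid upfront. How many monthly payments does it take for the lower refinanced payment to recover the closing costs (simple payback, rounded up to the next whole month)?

Current payment = 150,500 × 9.4%/12 / (1 − (1+0.0078333)^−84) = $2,452.07.
Refinanced payment = 125,991.72 × 0.0070000 / (1 − (1+0.0070000)^−84) = $1,988.94.
Monthly savings = $2,452.07 − $1,988.94 = $463.13.
Break-even = $2,950.00 / $463.13 = 6.37 → 7 months.

7 months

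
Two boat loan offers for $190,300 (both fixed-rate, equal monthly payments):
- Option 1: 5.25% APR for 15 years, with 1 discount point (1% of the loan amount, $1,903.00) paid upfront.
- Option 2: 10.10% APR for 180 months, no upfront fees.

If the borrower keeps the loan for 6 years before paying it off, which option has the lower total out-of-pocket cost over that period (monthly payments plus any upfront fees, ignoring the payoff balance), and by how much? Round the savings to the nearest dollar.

Option 1 by $36,030

Option 1: at 5.25% the monthly rate is 0.0043750, so the payment is 190,300 × 0.0043750 / (1 − 1.0043750^−180) = $1,529.78.
Option 2: at 10.10% the monthly rate is 0.0084167, so the payment is 190,300 × 0.0084167 / (1 − 1.0084167^−180) = $2,056.63.
Over 72 months: Option 1 costs 72 × $1,529.78 + $1,903.00 = $112,047.16; Option 2 costs 72 × $2,056.63 = $148,077.36.
Option 1 is cheaper by $148,077.36 − $112,047.16 = $36,030.20.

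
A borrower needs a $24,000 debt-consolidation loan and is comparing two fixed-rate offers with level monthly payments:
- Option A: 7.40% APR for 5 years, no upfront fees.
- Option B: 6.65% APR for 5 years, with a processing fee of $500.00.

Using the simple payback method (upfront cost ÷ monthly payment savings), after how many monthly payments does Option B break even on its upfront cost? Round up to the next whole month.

Option A: at 7.40% the monthly rate is 0.0061667, so the payment is 24,000 × 0.0061667 / (1 − 1.0061667^−60) = $479.77.
Option B: monthly rate = 6.65%/12 = 0.0055417; payment = 24,000 × 0.0055417 / (1 − (1+0.0055417)^−60) = $471.28.
Monthly savings = $479.77 − $471.28 = $8.49.
Break-even = $500.00 / $8.49 = 58.89 → 59 months.

59 months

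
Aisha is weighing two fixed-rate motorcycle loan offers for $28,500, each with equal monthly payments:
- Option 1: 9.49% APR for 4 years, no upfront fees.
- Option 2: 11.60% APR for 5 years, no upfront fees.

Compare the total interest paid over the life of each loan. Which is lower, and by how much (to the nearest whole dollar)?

Option 1: at 9.49% the monthly rate is 0.0079083, so the payment is 28,500 × 0.0079083 / (1 − 1.0079083^−48) = $715.87.
Total interest on Option 1 = 48 × $715.87 − $28,500 = $5,861.76.
Option 2: monthly rate = 11.6%/12 = 0.0096667; payment = 28,500 × 0.0096667 / (1 − (1+0.0096667)^−60) = $628.22.
Total interest on Option 2 = 60 × $628.22 − $28,500 = $9,193.20.
Option 1 is lower by $3,331.44.

Option 1 by $3,331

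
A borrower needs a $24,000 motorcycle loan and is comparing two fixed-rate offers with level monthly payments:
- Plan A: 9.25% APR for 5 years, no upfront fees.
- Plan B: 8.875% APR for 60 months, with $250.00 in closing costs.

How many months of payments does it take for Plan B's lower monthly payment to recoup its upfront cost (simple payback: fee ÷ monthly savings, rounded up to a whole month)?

Plan A: at 9.25% the monthly rate is 0.0077083, so the payment is 24,000 × 0.0077083 / (1 − 1.0077083^−60) = $501.12.
Plan B: at 8.875% the monthly rate is 0.0073958, so the payment is 24,000 × 0.0073958 / (1 − 1.0073958^−60) = $496.75.
Monthly savings = $501.12 − $496.75 = $4.37.
Break-even = $250.00 / $4.37 = 57.21 → 58 months.

58 months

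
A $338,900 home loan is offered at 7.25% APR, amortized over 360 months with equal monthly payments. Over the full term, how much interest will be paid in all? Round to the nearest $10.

At 7.25% the monthly rate is 0.0060417, so the payment is 338,900 × 0.0060417 / (1 − 1.0060417^−360) = $2,311.90.
Total paid = 360 × $2,311.90 = $832,284.00; interest = $832,284.00 − $338,900 = $493,384.00.

$493,380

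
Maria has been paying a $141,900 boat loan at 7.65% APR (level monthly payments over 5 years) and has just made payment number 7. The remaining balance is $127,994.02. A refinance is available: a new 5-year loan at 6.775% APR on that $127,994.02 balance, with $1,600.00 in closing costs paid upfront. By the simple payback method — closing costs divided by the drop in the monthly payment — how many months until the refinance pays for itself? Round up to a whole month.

5 months

Current payment = 141,900 × 7.65%/12 / (1 − (1+0.0063750)^−60) = $2,853.51.
Refinanced payment = 127,994.02 × 0.0056458 / (1 − (1+0.0056458)^−60) = $2,520.87.
Monthly savings = $2,853.51 − $2,520.87 = $332.64.
Break-even = $1,600.00 / $332.64 = 4.81 → 5 months.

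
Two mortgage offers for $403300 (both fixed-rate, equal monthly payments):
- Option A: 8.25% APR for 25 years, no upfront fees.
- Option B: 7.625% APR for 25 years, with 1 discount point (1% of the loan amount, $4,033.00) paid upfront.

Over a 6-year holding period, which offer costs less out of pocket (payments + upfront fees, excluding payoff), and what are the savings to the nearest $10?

Option B by $7,960

Option A: at 8.25% the monthly rate is 0.0068750, so the payment is 403,300 × 0.0068750 / (1 − 1.0068750^−300) = $3,179.82.
Option B: at 7.625% the monthly rate is 0.0063542, so the payment is 403,300 × 0.0063542 / (1 − 1.0063542^−300) = $3,013.22.
Over 72 months: Option A costs 72 × $3,179.82 = $228,947.04; Option B costs 72 × $3,013.22 + $4,033.00 = $220,984.84.
Option B is cheaper by $228,947.04 − $220,984.84 = $7,962.20.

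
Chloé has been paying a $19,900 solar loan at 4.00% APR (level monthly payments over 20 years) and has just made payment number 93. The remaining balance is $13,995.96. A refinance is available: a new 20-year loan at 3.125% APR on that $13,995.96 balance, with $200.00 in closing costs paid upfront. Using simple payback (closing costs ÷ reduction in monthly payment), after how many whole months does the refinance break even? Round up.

Current payment = 19,900 × 4%/12 / (1 − (1+0.0033333)^−240) = $120.59.
Refinanced payment = 13,995.96 × 0.0026042 / (1 − (1+0.0026042)^−240) = $78.50.
Monthly savings = $120.59 − $78.50 = $42.09.
Break-even = $200.00 / $42.09 = 4.75 → 5 months.

5 months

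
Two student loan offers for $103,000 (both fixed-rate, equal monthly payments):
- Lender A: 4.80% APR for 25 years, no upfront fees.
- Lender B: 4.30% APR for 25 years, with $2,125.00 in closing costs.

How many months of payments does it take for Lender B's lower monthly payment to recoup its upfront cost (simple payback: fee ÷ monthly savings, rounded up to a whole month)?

73 months

Lender A: at 4.80% the monthly rate is 0.0040000, so the payment is 103,000 × 0.0040000 / (1 − 1.0040000^−300) = $590.19.
Lender B: at 4.30% the monthly rate is 0.0035833, so the payment is 103,000 × 0.0035833 / (1 − 1.0035833^−300) = $560.88.
Monthly savings = $590.19 − $560.88 = $29.31.
Break-even = $2,125.00 / $29.31 = 72.50 → 73 months.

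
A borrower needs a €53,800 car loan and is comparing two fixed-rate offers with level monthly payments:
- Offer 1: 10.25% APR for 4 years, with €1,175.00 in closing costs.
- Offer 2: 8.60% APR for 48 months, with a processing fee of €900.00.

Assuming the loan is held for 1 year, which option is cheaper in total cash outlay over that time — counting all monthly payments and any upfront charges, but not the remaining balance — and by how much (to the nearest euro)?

Offer 2 by €783

Offer 1: monthly rate = 10.25%/12 = 0.0085417; payment = 53,800 × 0.0085417 / (1 − (1+0.0085417)^−48) = €1,370.98.
Offer 2: monthly rate = 8.6%/12 = 0.0071667; payment = 53,800 × 0.0071667 / (1 − (1+0.0071667)^−48) = €1,328.62.
Over 12 months: Offer 1 costs 12 × €1,370.98 + €1,175.00 = €17,626.76; Offer 2 costs 12 × €1,328.62 + €900.00 = €16,843.44.
Offer 2 is cheaper by €17,626.76 − €16,843.44 = €783.32.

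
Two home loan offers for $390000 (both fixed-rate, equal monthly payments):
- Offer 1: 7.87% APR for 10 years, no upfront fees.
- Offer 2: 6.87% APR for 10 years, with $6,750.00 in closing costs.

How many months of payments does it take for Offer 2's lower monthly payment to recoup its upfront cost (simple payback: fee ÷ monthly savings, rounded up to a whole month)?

Offer 1: monthly rate = 7.87%/12 = 0.0065583; payment = 390,000 × 0.0065583 / (1 − (1+0.0065583)^−120) = $4,705.03.
Offer 2: at 6.87% the monthly rate is 0.0057250, so the payment is 390,000 × 0.0057250 / (1 − 1.0057250^−120) = $4,502.14.
Monthly savings = $4,705.03 − $4,502.14 = $202.89.
Break-even = $6,750.00 / $202.89 = 33.27 → 34 months.

34 months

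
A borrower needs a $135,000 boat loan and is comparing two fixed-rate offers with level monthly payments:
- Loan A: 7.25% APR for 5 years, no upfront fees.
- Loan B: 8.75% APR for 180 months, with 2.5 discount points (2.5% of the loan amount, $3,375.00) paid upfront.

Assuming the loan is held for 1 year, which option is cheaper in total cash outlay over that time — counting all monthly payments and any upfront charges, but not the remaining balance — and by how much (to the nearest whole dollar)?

Loan A: at 7.25% the monthly rate is 0.0060417, so the payment is 135,000 × 0.0060417 / (1 − 1.0060417^−60) = $2,689.11.
Loan B: monthly rate = 8.75%/12 = 0.0072917; payment = 135,000 × 0.0072917 / (1 − (1+0.0072917)^−180) = $1,349.26.
Over 12 months: Loan A costs 12 × $2,689.11 = $32,269.32; Loan B costs 12 × $1,349.26 + $3,375.00 = $19,566.12.
Loan B is cheaper by $32,269.32 − $19,566.12 = $12,703.20.

Loan B by $12,703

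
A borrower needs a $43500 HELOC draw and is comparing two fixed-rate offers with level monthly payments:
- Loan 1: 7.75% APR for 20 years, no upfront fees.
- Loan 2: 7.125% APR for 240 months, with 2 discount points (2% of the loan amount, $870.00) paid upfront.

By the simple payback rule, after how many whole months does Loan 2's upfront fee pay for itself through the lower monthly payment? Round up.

53 months

Loan 1: monthly rate = 7.75%/12 = 0.0064583; payment = 43,500 × 0.0064583 / (1 − (1+0.0064583)^−240) = $357.11.
Loan 2: at 7.125% the monthly rate is 0.0059375, so the payment is 43,500 × 0.0059375 / (1 − 1.0059375^−240) = $340.53.
Monthly savings = $357.11 − $340.53 = $16.58.
Break-even = $870.00 / $16.58 = 52.47 → 53 months.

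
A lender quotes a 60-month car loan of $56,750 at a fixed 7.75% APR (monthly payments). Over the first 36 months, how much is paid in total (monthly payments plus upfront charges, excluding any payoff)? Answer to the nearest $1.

$41,181

Monthly rate = 7.75%/12 = 0.0064583; payment = 56,750 × 0.0064583 / (1 − (1+0.0064583)^−60) = $1,143.91.
Total outlay = 36 × $1,143.91 = $41,180.76.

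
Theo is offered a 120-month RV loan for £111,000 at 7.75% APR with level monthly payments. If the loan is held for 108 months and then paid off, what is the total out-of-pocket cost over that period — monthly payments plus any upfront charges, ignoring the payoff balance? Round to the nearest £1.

At 7.75% the monthly rate is 0.0064583, so the payment is 111,000 × 0.0064583 / (1 − 1.0064583^−120) = £1,332.12.
Total outlay = 108 × £1,332.12 = £143,868.96.

£143,869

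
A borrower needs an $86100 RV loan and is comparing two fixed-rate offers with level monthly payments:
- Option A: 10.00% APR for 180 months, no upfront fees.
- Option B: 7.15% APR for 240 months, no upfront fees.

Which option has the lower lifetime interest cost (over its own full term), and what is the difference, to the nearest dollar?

Option A: monthly rate = 10%/12 = 0.0083333; payment = 86,100 × 0.0083333 / (1 − (1+0.0083333)^−180) = $925.24.
Total interest on Option A = 180 × $925.24 − $86,100 = $80,443.20.
Option B: at 7.15% the monthly rate is 0.0059583, so the payment is 86,100 × 0.0059583 / (1 − 1.0059583^−240) = $675.31.
Total interest on Option B = 240 × $675.31 − $86,100 = $75,974.40.
Option B is lower by $4,468.80.

Option B by $4,469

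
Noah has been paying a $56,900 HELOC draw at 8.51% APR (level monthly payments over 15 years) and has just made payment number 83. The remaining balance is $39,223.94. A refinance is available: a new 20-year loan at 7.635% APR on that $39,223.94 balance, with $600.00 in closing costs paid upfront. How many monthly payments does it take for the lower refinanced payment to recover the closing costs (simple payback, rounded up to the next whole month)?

Current payment = 56,900 × 8.51%/12 / (1 − (1+0.0070917)^−180) = $560.65.
Refinanced payment = 39,223.94 × 0.0063625 / (1 − (1+0.0063625)^−240) = $319.23.
Monthly savings = $560.65 − $319.23 = $241.42.
Break-even = $600.00 / $241.42 = 2.49 → 3 months.

3 months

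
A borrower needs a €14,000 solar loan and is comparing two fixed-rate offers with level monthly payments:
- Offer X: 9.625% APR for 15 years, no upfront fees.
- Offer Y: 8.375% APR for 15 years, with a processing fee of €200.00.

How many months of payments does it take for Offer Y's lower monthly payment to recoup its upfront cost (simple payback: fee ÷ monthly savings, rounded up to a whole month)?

20 months

Offer X: monthly rate = 9.625%/12 = 0.0080208; payment = 14,000 × 0.0080208 / (1 − (1+0.0080208)^−180) = €147.25.
Offer Y: at 8.375% the monthly rate is 0.0069792, so the payment is 14,000 × 0.0069792 / (1 − 1.0069792^−180) = €136.84.
Monthly savings = €147.25 − €136.84 = €10.41.
Break-even = €200.00 / €10.41 = 19.21 → 20 months.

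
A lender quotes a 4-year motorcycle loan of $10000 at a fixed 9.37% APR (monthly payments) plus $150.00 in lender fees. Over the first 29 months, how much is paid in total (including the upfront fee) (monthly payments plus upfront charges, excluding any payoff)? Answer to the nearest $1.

$7,418

Monthly rate = 9.37%/12 = 0.0078083; payment = 10,000 × 0.0078083 / (1 − (1+0.0078083)^−48) = $250.61.
Total outlay = 29 × $250.61 + $150.00 = $7,417.69.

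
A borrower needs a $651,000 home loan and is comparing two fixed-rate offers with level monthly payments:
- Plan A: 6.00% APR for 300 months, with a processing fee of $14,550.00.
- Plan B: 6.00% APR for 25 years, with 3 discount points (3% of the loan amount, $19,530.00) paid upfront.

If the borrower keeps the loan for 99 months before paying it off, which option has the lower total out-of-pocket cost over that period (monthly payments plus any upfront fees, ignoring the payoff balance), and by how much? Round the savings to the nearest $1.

Plan A by $4,980

Plan A: monthly rate = 6%/12 = 0.0050000; payment = 651,000 × 0.0050000 / (1 − (1+0.0050000)^−300) = $4,194.40.
Plan B: monthly rate = 6%/12 = 0.0050000; payment = 651,000 × 0.0050000 / (1 − (1+0.0050000)^−300) = $4,194.40.
Over 99 months: Plan A costs 99 × $4,194.40 + $14,550.00 = $429,795.60; Plan B costs 99 × $4,194.40 + $19,530.00 = $434,775.60.
Plan A is cheaper by $434,775.60 − $429,795.60 = $4,980.00.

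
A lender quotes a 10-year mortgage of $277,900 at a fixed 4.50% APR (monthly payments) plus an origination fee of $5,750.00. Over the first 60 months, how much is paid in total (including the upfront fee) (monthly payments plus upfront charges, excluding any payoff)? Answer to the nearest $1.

$178,557

Monthly rate = 4.5%/12 = 0.0037500; payment = 277,900 × 0.0037500 / (1 − (1+0.0037500)^−120) = $2,880.11.
Total outlay = 60 × $2,880.11 + $5,750.00 = $178,556.60.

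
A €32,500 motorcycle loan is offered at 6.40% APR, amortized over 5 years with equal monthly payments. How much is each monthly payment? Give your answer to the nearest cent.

€634.38

Monthly rate = 6.4%/12 = 0.0053333; payment = 32,500 × 0.0053333 / (1 − (1+0.0053333)^−60) = €634.38.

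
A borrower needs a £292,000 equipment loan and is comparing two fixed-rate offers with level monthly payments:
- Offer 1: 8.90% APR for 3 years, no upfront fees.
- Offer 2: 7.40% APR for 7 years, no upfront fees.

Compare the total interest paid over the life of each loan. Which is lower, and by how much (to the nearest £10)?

Offer 1 by £41,220

Offer 1: monthly rate = 8.9%/12 = 0.0074167; payment = 292,000 × 0.0074167 / (1 − (1+0.0074167)^−36) = £9,271.94.
Total interest on Offer 1 = 36 × £9,271.94 − £292,000 = £41,789.84.
Offer 2: at 7.40% the monthly rate is 0.0061667, so the payment is 292,000 × 0.0061667 / (1 − 1.0061667^−84) = £4,464.38.
Total interest on Offer 2 = 84 × £4,464.38 − £292,000 = £83,007.92.
Offer 1 is lower by £41,218.08.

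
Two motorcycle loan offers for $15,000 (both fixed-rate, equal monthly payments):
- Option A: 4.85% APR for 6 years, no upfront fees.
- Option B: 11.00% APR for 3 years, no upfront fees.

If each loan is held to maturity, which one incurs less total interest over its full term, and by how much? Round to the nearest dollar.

Option A: monthly rate = 4.85%/12 = 0.0040417; payment = 15,000 × 0.0040417 / (1 − (1+0.0040417)^−72) = $240.53.
Total interest on Option A = 72 × $240.53 − $15,000 = $2,318.16.
Option B: at 11.00% the monthly rate is 0.0091667, so the payment is 15,000 × 0.0091667 / (1 − 1.0091667^−36) = $491.08.
Total interest on Option B = 36 × $491.08 − $15,000 = $2,678.88.
Option A is lower by $360.72.

Option A by $361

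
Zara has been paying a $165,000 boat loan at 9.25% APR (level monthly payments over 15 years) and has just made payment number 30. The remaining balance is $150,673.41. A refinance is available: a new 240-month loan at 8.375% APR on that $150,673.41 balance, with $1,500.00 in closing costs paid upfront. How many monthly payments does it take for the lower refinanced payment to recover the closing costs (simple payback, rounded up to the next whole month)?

Current payment = 165,000 × 9.25%/12 / (1 − (1+0.0077083)^−180) = $1,698.17.
Refinanced payment = 150,673.41 × 0.0069792 / (1 − (1+0.0069792)^−240) = $1,295.68.
Monthly savings = $1,698.17 − $1,295.68 = $402.49.
Break-even = $1,500.00 / $402.49 = 3.73 → 4 months.

4 months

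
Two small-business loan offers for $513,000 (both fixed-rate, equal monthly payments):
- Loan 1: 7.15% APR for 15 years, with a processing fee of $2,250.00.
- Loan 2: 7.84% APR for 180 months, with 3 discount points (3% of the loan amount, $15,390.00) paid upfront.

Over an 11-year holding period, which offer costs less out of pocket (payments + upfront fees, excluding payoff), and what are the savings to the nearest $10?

Loan 1 by $39,690

Loan 1: at 7.15% the monthly rate is 0.0059583, so the payment is 513,000 × 0.0059583 / (1 − 1.0059583^−180) = $4,654.12.
Loan 2: at 7.84% the monthly rate is 0.0065333, so the payment is 513,000 × 0.0065333 / (1 − 1.0065333^−180) = $4,855.23.
Over 132 months: Loan 1 costs 132 × $4,654.12 + $2,250.00 = $616,593.84; Loan 2 costs 132 × $4,855.23 + $15,390.00 = $656,280.36.
Loan 1 is cheaper by $656,280.36 − $616,593.84 = $39,686.52.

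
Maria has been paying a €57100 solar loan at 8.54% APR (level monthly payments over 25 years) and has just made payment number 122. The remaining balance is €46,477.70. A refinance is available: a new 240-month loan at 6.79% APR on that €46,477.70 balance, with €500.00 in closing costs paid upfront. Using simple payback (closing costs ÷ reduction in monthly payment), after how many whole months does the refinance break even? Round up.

Current payment = 57,100 × 8.54%/12 / (1 − (1+0.0071167)^−300) = €461.32.
Refinanced payment = 46,477.70 × 0.0056583 / (1 − (1+0.0056583)^−240) = €354.51.
Monthly savings = €461.32 − €354.51 = €106.81.
Break-even = €500.00 / €106.81 = 4.68 → 5 months.

5 months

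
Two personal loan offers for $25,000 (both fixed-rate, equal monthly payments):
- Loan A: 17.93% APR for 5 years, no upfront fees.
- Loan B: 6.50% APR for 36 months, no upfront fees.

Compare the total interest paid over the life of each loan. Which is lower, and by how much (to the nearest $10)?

Loan B by $10,450

Loan A: at 17.93% the monthly rate is 0.0149417, so the payment is 25,000 × 0.0149417 / (1 − 1.0149417^−60) = $633.88.
Total interest on Loan A = 60 × $633.88 − $25,000 = $13,032.80.
Loan B: monthly rate = 6.5%/12 = 0.0054167; payment = 25,000 × 0.0054167 / (1 − (1+0.0054167)^−36) = $766.23.
Total interest on Loan B = 36 × $766.23 − $25,000 = $2,584.28.
Loan B is lower by $10,448.52.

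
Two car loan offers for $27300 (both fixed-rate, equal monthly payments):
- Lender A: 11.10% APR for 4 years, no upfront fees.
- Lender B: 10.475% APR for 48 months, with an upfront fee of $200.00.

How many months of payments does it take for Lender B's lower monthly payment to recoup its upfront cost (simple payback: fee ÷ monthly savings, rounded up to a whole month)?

Lender A: at 11.10% the monthly rate is 0.0092500, so the payment is 27,300 × 0.0092500 / (1 − 1.0092500^−48) = $706.91.
Lender B: monthly rate = 10.475%/12 = 0.0087292; payment = 27,300 × 0.0087292 / (1 − (1+0.0087292)^−48) = $698.64.
Monthly savings = $706.91 − $698.64 = $8.27.
Break-even = $200.00 / $8.27 = 24.18 → 25 months.

25 months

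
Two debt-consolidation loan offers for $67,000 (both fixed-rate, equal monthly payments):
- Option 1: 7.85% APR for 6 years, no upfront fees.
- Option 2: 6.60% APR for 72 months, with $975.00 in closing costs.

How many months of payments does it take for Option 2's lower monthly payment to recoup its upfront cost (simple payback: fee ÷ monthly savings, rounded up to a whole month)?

25 months

Option 1: at 7.85% the monthly rate is 0.0065417, so the payment is 67,000 × 0.0065417 / (1 − 1.0065417^−72) = $1,169.83.
Option 2: at 6.60% the monthly rate is 0.0055000, so the payment is 67,000 × 0.0055000 / (1 − 1.0055000^−72) = $1,129.46.
Monthly savings = $1,169.83 − $1,129.46 = $40.37.
Break-even = $975.00 / $40.37 = 24.15 → 25 months.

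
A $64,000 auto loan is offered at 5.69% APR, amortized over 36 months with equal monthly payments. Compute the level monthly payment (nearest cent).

$1,938.03

At 5.69% the monthly rate is 0.0047417, so the payment is 64,000 × 0.0047417 / (1 − 1.0047417^−36) = $1,938.03.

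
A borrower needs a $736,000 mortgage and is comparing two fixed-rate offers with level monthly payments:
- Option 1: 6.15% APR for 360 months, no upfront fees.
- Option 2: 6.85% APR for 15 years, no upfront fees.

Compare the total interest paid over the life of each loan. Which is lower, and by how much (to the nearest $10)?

Option 1: at 6.15% the monthly rate is 0.0051250, so the payment is 736,000 × 0.0051250 / (1 − 1.0051250^−360) = $4,483.92.
Total interest on Option 1 = 360 × $4,483.92 − $736,000 = $878,211.20.
Option 2: monthly rate = 6.85%/12 = 0.0057083; payment = 736,000 × 0.0057083 / (1 − (1+0.0057083)^−180) = $6,553.81.
Total interest on Option 2 = 180 × $6,553.81 − $736,000 = $443,685.80.
Option 2 is lower by $434,525.40.

Option 2 by $434,530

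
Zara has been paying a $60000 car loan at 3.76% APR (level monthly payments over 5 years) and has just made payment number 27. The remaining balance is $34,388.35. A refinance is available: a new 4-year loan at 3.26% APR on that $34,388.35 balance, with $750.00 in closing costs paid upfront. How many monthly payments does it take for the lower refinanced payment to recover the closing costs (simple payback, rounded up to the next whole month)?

Current payment = 60,000 × 3.76%/12 / (1 − (1+0.0031333)^−60) = $1,098.50.
Refinanced payment = 34,388.35 × 0.0027167 / (1 − (1+0.0027167)^−48) = $765.12.
Monthly savings = $1,098.50 − $765.12 = $333.38.
Break-even = $750.00 / $333.38 = 2.25 → 3 months.

3 months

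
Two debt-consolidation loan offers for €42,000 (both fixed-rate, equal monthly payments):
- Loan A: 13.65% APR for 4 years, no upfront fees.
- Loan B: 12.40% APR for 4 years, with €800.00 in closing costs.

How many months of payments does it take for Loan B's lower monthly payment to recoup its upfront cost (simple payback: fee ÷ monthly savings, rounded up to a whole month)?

Loan A: monthly rate = 13.65%/12 = 0.0113750; payment = 42,000 × 0.0113750 / (1 − (1+0.0113750)^−48) = €1,140.35.
Loan B: at 12.40% the monthly rate is 0.0103333, so the payment is 42,000 × 0.0103333 / (1 − 1.0103333^−48) = €1,114.29.
Monthly savings = €1,140.35 − €1,114.29 = €26.06.
Break-even = €800.00 / €26.06 = 30.70 → 31 months.

31 months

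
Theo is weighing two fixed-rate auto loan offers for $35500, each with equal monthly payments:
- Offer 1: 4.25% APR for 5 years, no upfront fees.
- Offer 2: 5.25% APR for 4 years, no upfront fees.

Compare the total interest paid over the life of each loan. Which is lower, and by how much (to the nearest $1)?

Offer 1: monthly rate = 4.25%/12 = 0.0035417; payment = 35,500 × 0.0035417 / (1 − (1+0.0035417)^−60) = $657.80.
Total interest on Offer 1 = 60 × $657.80 − $35,500 = $3,968.00.
Offer 2: at 5.25% the monthly rate is 0.0043750, so the payment is 35,500 × 0.0043750 / (1 − 1.0043750^−48) = $821.57.
Total interest on Offer 2 = 48 × $821.57 − $35,500 = $3,935.36.
Offer 2 is lower by $32.64.

Offer 2 by $33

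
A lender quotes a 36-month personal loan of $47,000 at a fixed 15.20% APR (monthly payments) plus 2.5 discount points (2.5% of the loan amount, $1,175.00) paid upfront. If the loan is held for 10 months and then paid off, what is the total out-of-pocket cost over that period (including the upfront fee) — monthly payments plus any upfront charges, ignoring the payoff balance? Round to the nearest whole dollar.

$17,514

At 15.20% the monthly rate is 0.0126667, so the payment is 47,000 × 0.0126667 / (1 − 1.0126667^−36) = $1,633.88.
Total outlay = 10 × $1,633.88 + $1,175.00 = $17,513.80.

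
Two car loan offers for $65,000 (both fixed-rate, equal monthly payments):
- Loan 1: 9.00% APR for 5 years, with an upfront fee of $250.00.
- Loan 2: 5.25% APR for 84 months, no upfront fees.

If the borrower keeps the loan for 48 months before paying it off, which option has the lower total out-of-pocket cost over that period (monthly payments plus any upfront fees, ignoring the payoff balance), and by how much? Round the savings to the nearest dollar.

Loan 1: monthly rate = 9%/12 = 0.0075000; payment = 65,000 × 0.0075000 / (1 − (1+0.0075000)^−60) = $1,349.29.
Loan 2: monthly rate = 5.25%/12 = 0.0043750; payment = 65,000 × 0.0043750 / (1 − (1+0.0043750)^−84) = $926.36.
Over 48 months: Loan 1 costs 48 × $1,349.29 + $250.00 = $65,015.92; Loan 2 costs 48 × $926.36 = $44,465.28.
Loan 2 is cheaper by $65,015.92 − $44,465.28 = $20,550.64.

Loan 2 by $20,551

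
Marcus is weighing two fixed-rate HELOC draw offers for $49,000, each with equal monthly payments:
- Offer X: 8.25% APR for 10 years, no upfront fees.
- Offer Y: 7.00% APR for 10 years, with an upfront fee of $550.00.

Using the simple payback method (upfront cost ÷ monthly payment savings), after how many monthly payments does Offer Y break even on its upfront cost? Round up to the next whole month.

Offer X: at 8.25% the monthly rate is 0.0068750, so the payment is 49,000 × 0.0068750 / (1 − 1.0068750^−120) = $601.00.
Offer Y: monthly rate = 7%/12 = 0.0058333; payment = 49,000 × 0.0058333 / (1 − (1+0.0058333)^−120) = $568.93.
Monthly savings = $601.00 − $568.93 = $32.07.
Break-even = $550.00 / $32.07 = 17.15 → 18 months.

18 months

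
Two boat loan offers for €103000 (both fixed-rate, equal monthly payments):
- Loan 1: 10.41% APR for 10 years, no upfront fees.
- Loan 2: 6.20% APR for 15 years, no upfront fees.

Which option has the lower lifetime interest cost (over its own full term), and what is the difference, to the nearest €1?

Loan 1: monthly rate = 10.41%/12 = 0.0086750; payment = 103,000 × 0.0086750 / (1 − (1+0.0086750)^−120) = €1,384.64.
Total interest on Loan 1 = 120 × €1,384.64 − €103,000 = €63,156.80.
Loan 2: monthly rate = 6.2%/12 = 0.0051667; payment = 103,000 × 0.0051667 / (1 − (1+0.0051667)^−180) = €880.34.
Total interest on Loan 2 = 180 × €880.34 − €103,000 = €55,461.20.
Loan 2 is lower by €7,695.60.

Loan 2 by €7,696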